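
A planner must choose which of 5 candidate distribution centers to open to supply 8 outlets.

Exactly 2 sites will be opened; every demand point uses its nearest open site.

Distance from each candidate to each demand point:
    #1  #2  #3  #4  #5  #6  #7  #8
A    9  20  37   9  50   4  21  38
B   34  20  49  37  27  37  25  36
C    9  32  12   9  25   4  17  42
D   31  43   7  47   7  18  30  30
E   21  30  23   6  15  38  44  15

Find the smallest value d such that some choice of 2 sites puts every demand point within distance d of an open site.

Open {A, E}.
  Farthest demand point is #3 at distance 23 (to E); all others are ≤ 23.
With {A, D} the worst case is 30.
With {C, E} the worst case is 30.
No size-2 selection achieves below 23.

23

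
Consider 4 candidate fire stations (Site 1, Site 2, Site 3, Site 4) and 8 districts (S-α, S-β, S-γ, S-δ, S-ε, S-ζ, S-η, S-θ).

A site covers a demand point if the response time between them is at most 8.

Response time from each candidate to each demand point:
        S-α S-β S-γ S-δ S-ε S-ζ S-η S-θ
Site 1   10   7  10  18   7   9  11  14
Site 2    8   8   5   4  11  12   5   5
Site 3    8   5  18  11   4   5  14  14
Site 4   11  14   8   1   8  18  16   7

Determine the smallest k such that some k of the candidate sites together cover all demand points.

2

Coverage sets (demand points within 8 of each site):
  Site 1: {S-β, S-ε}
  Site 2: {S-α, S-β, S-γ, S-δ, S-η, S-θ}
  Site 3: {S-α, S-β, S-ε, S-ζ}
  Site 4: {S-γ, S-δ, S-ε, S-θ}
No single site covers all 8 demand points.
But {Site 2, Site 3} covers everything, so the minimum is 2.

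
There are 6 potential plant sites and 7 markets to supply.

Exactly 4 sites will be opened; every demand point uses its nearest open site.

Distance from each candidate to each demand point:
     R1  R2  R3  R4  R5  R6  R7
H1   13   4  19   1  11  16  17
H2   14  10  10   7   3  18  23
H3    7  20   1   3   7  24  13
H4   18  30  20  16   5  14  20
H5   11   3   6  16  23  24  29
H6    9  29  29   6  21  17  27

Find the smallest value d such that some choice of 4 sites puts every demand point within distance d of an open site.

Open {H1, H2, H3, H4}.
  Farthest demand point is R6 at distance 14 (to H4); all others are ≤ 14.
With {H1, H3, H4, H5} the worst case is 14.
With {H1, H3, H4, H6} the worst case is 14.
No size-4 selection achieves below 14.

14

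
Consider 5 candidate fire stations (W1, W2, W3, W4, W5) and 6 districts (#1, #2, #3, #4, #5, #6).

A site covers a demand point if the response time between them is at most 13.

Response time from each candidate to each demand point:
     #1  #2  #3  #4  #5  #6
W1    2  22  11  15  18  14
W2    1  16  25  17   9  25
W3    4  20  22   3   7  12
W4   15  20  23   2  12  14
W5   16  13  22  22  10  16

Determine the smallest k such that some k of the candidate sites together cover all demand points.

3

Coverage sets (demand points within 13 of each site):
  W1: {#1, #3}
  W2: {#1, #5}
  W3: {#1, #4, #5, #6}
  W4: {#4, #5}
  W5: {#2, #5}
No 2 sites suffice: every size-2 union leaves at least one demand point uncovered.
But {W1, W3, W5} covers everything, so the minimum is 3.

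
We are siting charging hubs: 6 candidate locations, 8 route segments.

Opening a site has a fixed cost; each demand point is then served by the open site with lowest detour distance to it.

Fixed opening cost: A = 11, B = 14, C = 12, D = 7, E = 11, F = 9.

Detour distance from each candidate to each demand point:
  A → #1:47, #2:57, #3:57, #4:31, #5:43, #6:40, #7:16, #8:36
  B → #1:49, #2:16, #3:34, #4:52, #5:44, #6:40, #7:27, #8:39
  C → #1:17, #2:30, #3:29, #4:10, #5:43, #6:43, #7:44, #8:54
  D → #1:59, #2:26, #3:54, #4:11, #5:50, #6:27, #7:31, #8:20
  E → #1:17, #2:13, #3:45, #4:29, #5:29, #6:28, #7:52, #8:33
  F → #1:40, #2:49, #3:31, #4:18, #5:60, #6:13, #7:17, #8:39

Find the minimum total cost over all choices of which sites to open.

178

Open {D, E, F}: assign each demand point to its cheapest open site.
  #1→E 17, #2→E 13, #3→F 31, #4→D 11, #5→E 29, #6→F 13, #7→F 17, #8→D 20
  detour distance 151, fixed 27 → total 178.
Compare {C, D, E, F}: detour distance 148 + fixed 39 = 187.
Compare {A, D, E, F}: detour distance 150 + fixed 38 = 188.
Compare {E, F}: detour distance 171 + fixed 20 = 191.
All other subsets cost ≥ 187. Minimum total cost: 178.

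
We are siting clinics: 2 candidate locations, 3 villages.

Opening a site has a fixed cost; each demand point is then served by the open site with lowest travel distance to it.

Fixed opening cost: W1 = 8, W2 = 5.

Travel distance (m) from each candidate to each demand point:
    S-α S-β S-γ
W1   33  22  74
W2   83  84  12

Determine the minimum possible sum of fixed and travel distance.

Open {W1, W2}: assign each demand point to its cheapest open site.
  S-α→W1 33, S-β→W1 22, S-γ→W2 12
  travel distance 67, fixed 13 → total 80.
Compare {W1}: travel distance 129 + fixed 8 = 137.
Compare {W2}: travel distance 179 + fixed 5 = 184.

80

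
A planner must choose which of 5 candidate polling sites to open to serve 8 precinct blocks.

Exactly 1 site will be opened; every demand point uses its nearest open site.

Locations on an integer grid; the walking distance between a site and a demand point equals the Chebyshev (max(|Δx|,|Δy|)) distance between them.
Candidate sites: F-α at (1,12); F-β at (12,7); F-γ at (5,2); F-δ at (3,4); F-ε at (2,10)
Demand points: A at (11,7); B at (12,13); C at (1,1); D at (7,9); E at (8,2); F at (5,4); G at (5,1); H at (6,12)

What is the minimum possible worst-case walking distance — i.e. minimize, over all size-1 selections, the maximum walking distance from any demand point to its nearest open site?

Open {F-δ}.
  Farthest demand point is B at walking distance 9 (to F-δ); all others are ≤ 9.
With {F-ε} the worst case is 10.
With {F-α} the worst case is 11.
No size-1 selection achieves below 9.

9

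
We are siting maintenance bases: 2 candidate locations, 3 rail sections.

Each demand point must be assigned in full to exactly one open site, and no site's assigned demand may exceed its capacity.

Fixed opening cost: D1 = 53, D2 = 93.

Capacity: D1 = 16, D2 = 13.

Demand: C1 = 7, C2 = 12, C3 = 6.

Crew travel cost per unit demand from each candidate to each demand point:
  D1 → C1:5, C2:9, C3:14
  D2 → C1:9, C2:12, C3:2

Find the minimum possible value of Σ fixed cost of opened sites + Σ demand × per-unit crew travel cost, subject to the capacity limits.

329

Open {D1, D2}; cheapest assignment that respects the capacities:
  D1 (cap 16, load 12): C2 — cost 12×9 = 108
  D2 (cap 13, load 13): C1, C3 — cost 7×9 + 6×2 = 75
  Shipping 183, fixed 146 → total 329.
  Any other capacity-feasible assignment to {D1, D2} ships for at least 183.
Total demand is 25 and no other set of sites has combined capacity ≥ 25, so {D1, D2} is the only feasible choice of open sites. Minimum: 329.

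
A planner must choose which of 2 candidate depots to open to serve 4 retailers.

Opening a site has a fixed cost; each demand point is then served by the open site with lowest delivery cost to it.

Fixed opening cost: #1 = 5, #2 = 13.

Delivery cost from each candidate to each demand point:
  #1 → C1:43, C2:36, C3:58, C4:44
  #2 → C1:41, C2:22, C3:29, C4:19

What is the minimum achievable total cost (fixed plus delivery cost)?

124

Open {#2}: assign each demand point to its cheapest open site.
  C1→#2 41, C2→#2 22, C3→#2 29, C4→#2 19
  delivery cost 111, fixed 13 → total 124.
Compare {#1, #2}: delivery cost 111 + fixed 18 = 129.
Compare {#1}: delivery cost 181 + fixed 5 = 186.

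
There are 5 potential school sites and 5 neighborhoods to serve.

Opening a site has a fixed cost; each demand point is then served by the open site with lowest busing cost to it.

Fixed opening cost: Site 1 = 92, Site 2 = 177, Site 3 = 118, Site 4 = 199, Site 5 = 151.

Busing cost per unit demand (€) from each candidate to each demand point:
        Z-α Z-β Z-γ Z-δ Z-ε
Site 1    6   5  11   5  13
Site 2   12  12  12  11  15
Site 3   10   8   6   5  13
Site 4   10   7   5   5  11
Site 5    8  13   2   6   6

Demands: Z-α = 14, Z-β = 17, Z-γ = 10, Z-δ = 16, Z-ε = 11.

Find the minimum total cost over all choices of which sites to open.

Open {Site 1, Site 5}: assign each demand point to its cheapest open site.
  Z-α→Site 1 14×6=84, Z-β→Site 1 17×5=85, Z-γ→Site 5 10×2=20, Z-δ→Site 1 16×5=80, Z-ε→Site 5 11×6=66
  busing cost 335, fixed 243 → total 578.
Compare {Site 1}: busing cost 502 + fixed 92 = 594.
Compare {Site 1, Site 3}: busing cost 452 + fixed 210 = 662.
Compare {Site 5}: busing cost 515 + fixed 151 = 666.
All other subsets cost ≥ 594. Minimum total cost: 578.

578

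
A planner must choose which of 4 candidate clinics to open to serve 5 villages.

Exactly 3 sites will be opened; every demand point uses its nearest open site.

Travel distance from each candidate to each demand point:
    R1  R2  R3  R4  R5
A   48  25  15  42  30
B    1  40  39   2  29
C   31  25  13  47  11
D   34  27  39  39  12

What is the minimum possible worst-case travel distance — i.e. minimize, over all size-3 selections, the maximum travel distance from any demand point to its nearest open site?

Open {A, B, C}.
  Farthest demand point is R2 at travel distance 25 (to A); all others are ≤ 25.
With {A, B, D} the worst case is 25.
With {B, C, D} the worst case is 25.
No size-3 selection achieves below 25.

25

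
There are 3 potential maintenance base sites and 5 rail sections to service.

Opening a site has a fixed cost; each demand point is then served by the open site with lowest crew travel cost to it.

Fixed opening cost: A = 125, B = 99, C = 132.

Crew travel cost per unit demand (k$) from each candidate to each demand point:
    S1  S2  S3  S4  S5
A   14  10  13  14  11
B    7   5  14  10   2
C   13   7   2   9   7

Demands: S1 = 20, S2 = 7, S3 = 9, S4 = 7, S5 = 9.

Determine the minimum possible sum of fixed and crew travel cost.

Open {B}: assign each demand point to its cheapest open site.
  S1→B 20×7=140, S2→B 7×5=35, S3→B 9×14=126, S4→B 7×10=70, S5→B 9×2=18
  crew travel cost 389, fixed 99 → total 488.
Compare {B, C}: crew travel cost 274 + fixed 231 = 505.
Compare {C}: crew travel cost 453 + fixed 132 = 585.
Compare {A, B}: crew travel cost 380 + fixed 224 = 604.
All other subsets cost ≥ 505. Minimum total cost: 488.

488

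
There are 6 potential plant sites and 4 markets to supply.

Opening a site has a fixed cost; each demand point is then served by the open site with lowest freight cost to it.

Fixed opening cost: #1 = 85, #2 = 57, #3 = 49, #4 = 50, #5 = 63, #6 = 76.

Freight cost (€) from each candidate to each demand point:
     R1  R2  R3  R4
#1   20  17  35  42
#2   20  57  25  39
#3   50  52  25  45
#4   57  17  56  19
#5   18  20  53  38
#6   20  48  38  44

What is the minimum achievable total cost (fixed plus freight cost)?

Open {#2, #4}: assign each demand point to its cheapest open site.
  R1→#2 20, R2→#4 17, R3→#2 25, R4→#4 19
  freight cost 81, fixed 107 → total 188.
Compare {#5}: freight cost 129 + fixed 63 = 192.
Compare {#2}: freight cost 141 + fixed 57 = 198.
Compare {#1}: freight cost 114 + fixed 85 = 199.
All other subsets cost ≥ 192. Minimum total cost: 188.

188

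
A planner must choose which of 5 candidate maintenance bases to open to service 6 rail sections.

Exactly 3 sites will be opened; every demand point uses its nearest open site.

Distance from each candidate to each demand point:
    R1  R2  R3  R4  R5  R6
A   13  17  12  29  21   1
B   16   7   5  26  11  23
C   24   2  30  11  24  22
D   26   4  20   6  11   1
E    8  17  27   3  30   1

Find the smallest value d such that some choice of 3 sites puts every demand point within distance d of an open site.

11

Open {A, B, E}.
  Farthest demand point is R5 at distance 11 (to B); all others are ≤ 11.
With {B, C, E} the worst case is 11.
With {B, D, E} the worst case is 11.
No size-3 selection achieves below 11.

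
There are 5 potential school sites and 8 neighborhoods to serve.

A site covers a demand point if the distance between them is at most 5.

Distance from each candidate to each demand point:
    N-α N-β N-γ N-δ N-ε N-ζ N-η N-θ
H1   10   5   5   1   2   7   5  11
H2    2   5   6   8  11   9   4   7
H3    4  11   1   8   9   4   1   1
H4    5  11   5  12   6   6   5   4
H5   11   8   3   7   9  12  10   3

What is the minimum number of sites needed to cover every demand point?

2

Coverage sets (demand points within 5 of each site):
  H1: {N-β, N-γ, N-δ, N-ε, N-η}
  H2: {N-α, N-β, N-η}
  H3: {N-α, N-γ, N-ζ, N-η, N-θ}
  H4: {N-α, N-γ, N-η, N-θ}
  H5: {N-γ, N-θ}
No single site covers all 8 demand points.
But {H1, H3} covers everything, so the minimum is 2.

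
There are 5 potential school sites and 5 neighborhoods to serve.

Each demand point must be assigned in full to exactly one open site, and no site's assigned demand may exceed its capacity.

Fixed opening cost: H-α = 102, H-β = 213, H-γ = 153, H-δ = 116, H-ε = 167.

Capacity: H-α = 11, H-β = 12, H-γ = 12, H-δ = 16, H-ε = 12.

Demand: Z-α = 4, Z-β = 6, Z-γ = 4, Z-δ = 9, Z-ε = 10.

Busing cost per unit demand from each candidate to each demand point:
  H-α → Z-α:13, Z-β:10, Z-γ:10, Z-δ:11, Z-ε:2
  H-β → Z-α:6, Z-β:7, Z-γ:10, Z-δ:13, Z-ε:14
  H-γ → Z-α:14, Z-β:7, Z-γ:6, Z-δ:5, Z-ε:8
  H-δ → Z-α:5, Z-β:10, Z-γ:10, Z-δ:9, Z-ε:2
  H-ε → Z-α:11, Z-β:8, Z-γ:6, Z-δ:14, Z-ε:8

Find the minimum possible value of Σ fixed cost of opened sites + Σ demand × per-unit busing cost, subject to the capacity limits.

Open {H-α, H-γ, H-δ}; cheapest assignment that respects the capacities:
  H-α (cap 11, load 10): Z-ε — cost 10×2 = 20
  H-γ (cap 12, load 9): Z-δ — cost 9×5 = 45
  H-δ (cap 16, load 14): Z-α, Z-β, Z-γ — cost 4×5 + 6×10 + 4×10 = 120
  Shipping 185, fixed 371 → total 556.
  Any other capacity-feasible assignment to {H-α, H-γ, H-δ} ships for at least 185.
Compare {H-α, H-δ, H-ε}: its best feasible assignment gives total 578.
Compare {H-γ, H-δ, H-ε}: its best feasible assignment gives total 593.
Every other set of open sites that can feasibly serve all demand totals ≥ 578 even under its best assignment. Minimum: 556.

556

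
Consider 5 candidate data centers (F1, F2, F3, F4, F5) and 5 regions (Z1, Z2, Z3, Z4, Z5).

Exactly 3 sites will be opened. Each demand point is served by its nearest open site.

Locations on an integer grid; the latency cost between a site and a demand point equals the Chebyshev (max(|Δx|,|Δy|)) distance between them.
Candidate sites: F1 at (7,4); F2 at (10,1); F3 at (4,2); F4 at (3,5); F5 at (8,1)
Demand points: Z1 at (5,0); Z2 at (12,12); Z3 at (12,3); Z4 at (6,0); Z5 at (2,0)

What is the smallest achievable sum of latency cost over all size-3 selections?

Open {F1, F2, F3}.
  Z1→F3 2, Z2→F1 8, Z3→F2 2, Z4→F3 2, Z5→F3 2  ⇒ total 16.
Compare {F2, F3, F4}: total 17.
Compare {F1, F3, F5}: total 18.
No size-3 selection does better; minimum is 16.

16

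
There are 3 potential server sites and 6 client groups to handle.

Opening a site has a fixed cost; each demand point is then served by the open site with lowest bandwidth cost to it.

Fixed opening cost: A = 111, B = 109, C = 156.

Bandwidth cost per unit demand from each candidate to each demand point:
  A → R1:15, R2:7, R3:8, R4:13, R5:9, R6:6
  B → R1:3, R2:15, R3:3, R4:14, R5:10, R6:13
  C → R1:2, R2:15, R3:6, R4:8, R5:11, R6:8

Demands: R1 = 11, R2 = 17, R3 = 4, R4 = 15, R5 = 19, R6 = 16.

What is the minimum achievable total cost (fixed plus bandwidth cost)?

Open {A, C}: assign each demand point to its cheapest open site.
  R1→C 11×2=22, R2→A 17×7=119, R3→C 4×6=24, R4→C 15×8=120, R5→A 19×9=171, R6→A 16×6=96
  bandwidth cost 552, fixed 267 → total 819.
Compare {A, B}: bandwidth cost 626 + fixed 220 = 846.
Compare {A}: bandwidth cost 778 + fixed 111 = 889.
Compare {C}: bandwidth cost 758 + fixed 156 = 914.
All other subsets cost ≥ 846. Minimum total cost: 819.

819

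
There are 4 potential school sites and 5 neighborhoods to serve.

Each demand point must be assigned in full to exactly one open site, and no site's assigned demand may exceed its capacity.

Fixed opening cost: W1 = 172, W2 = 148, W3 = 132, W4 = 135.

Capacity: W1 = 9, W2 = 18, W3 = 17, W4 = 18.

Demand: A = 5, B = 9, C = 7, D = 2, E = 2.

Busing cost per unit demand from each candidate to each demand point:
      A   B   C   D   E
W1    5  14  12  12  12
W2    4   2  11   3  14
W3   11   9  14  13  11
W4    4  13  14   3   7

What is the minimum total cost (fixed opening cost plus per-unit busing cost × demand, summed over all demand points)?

Open {W2, W4}; cheapest assignment that respects the capacities:
  W2 (cap 18, load 18): B, C, D — cost 9×2 + 7×11 + 2×3 = 101
  W4 (cap 18, load 7): A, E — cost 5×4 + 2×7 = 34
  Shipping 135, fixed 283 → total 418.
  Any other capacity-feasible assignment to {W2, W4} ships for at least 135.
Compare {W2, W3}: its best feasible assignment gives total 444.
Compare {W1, W2}: its best feasible assignment gives total 470.
Every other set of open sites that can feasibly serve all demand totals ≥ 444 even under its best assignment. Minimum: 418.

418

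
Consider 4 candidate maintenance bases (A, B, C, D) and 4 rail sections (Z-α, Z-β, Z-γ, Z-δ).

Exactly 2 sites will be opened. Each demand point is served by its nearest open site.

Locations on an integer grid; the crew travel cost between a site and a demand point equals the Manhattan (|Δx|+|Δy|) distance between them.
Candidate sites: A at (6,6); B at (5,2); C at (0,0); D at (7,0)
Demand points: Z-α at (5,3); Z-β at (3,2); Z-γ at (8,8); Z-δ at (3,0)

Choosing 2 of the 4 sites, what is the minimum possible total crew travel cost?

11

Open {A, B}.
  Z-α→B 1, Z-β→B 2, Z-γ→A 4, Z-δ→B 4  ⇒ total 11.
Compare {B, C}: total 15.
Compare {A, C}: total 16.
No size-2 selection does better; minimum is 11.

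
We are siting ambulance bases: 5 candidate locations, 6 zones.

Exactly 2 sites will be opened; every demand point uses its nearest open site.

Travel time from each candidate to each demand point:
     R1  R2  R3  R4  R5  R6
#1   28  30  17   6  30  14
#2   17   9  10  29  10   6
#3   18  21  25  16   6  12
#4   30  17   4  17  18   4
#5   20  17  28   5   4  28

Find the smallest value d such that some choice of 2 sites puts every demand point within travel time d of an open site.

17

Open {#1, #2}.
  Farthest demand point is R1 at travel time 17 (to #2); all others are ≤ 17.
With {#2, #3} the worst case is 17.
With {#2, #4} the worst case is 17.
No size-2 selection achieves below 17.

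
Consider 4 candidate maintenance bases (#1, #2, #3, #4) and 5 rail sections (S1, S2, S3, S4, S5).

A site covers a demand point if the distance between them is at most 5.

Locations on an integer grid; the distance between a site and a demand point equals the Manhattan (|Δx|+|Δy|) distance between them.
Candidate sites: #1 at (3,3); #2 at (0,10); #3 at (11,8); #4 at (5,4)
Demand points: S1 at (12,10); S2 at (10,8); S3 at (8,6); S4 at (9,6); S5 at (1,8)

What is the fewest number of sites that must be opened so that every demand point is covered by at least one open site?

2

Coverage sets (demand points within 5 of each site):
  #1: {}
  #2: {S5}
  #3: {S1, S2, S3, S4}
  #4: {S3}
No single site covers all 5 demand points.
But {#2, #3} covers everything, so the minimum is 2.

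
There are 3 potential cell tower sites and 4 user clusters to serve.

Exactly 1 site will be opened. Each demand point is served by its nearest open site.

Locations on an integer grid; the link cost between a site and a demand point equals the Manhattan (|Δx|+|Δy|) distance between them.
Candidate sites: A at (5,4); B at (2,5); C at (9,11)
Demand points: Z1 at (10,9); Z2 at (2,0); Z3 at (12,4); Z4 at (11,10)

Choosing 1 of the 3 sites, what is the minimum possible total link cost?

Open {C}.
  Z1→C 3, Z2→C 18, Z3→C 10, Z4→C 3  ⇒ total 34.
Compare {A}: total 36.
Compare {B}: total 42.

34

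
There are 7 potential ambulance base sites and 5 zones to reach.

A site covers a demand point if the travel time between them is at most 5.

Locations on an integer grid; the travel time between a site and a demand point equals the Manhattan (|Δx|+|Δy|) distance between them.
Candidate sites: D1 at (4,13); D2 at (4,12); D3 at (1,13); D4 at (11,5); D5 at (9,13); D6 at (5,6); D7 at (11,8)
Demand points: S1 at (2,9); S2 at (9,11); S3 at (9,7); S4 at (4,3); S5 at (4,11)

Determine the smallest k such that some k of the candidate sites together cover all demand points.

3

Coverage sets (demand points within 5 of each site):
  D1: {S5}
  D2: {S1, S5}
  D3: {S1, S5}
  D4: {S3}
  D5: {S2}
  D6: {S3, S4}
  D7: {S2, S3}
No 2 sites suffice: every size-2 union leaves at least one demand point uncovered.
But {D2, D5, D6} covers everything, so the minimum is 3.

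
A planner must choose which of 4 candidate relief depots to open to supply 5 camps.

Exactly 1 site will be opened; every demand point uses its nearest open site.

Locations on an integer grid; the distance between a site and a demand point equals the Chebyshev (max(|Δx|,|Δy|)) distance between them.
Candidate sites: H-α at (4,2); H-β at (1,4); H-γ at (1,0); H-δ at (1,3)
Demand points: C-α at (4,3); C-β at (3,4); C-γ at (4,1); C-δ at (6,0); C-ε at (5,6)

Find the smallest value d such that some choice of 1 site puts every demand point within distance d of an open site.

Open {H-α}.
  Farthest demand point is C-ε at distance 4 (to H-α); all others are ≤ 4.
With {H-β} the worst case is 5.
With {H-δ} the worst case is 5.
No size-1 selection achieves below 4.

4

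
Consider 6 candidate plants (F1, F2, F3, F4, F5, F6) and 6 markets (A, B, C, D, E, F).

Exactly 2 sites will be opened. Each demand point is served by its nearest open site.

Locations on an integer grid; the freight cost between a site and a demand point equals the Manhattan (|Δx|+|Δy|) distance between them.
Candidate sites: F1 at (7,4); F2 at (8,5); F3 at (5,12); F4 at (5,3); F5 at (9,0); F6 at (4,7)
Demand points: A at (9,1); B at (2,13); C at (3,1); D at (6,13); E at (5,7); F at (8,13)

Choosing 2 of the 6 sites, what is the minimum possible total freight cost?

23

Open {F3, F5}.
  A→F5 1, B→F3 4, C→F5 7, D→F3 2, E→F3 5, F→F3 4  ⇒ total 23.
Compare {F3, F4}: total 24.
Compare {F1, F3}: total 27.
No size-2 selection does better; minimum is 23.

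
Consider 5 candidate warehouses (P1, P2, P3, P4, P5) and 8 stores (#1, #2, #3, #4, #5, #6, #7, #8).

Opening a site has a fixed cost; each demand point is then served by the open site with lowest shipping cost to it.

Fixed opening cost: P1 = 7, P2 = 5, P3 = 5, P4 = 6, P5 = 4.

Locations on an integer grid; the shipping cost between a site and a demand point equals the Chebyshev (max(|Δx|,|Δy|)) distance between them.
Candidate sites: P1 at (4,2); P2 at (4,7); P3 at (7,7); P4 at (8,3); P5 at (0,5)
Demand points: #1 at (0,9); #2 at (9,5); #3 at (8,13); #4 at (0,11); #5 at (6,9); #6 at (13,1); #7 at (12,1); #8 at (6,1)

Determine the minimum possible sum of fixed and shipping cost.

Open {P2, P4}: assign each demand point to its cheapest open site.
  #1→P2 4, #2→P4 2, #3→P2 6, #4→P2 4, #5→P2 2, #6→P4 5, #7→P4 4, #8→P4 2
  shipping cost 29, fixed 11 → total 40.
Compare {P2, P4, P5}: shipping cost 29 + fixed 15 = 44.
Compare {P2, P3, P4}: shipping cost 29 + fixed 16 = 45.
Compare {P2, P3}: shipping cost 36 + fixed 10 = 46.
All other subsets cost ≥ 44. Minimum total cost: 40.

40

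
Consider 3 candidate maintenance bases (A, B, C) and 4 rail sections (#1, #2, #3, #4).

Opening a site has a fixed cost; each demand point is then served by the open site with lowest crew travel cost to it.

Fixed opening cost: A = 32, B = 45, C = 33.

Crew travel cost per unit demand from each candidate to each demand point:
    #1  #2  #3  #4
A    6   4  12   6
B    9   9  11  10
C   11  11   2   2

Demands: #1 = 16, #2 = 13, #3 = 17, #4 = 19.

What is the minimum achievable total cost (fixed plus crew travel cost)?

Open {A, C}: assign each demand point to its cheapest open site.
  #1→A 16×6=96, #2→A 13×4=52, #3→C 17×2=34, #4→C 19×2=38
  crew travel cost 220, fixed 65 → total 285.
Compare {A, B, C}: crew travel cost 220 + fixed 110 = 330.
Compare {B, C}: crew travel cost 333 + fixed 78 = 411.
Compare {C}: crew travel cost 391 + fixed 33 = 424.
All other subsets cost ≥ 330. Minimum total cost: 285.

285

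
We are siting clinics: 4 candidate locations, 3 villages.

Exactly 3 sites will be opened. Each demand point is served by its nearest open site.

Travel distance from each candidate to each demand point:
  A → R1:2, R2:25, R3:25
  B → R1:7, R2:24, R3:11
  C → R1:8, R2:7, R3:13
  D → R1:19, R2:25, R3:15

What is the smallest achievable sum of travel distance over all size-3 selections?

Open {A, B, C}.
  R1→A 2, R2→C 7, R3→B 11  ⇒ total 20.
Compare {A, C, D}: total 22.
Compare {B, C, D}: total 25.
No size-3 selection does better; minimum is 20.

20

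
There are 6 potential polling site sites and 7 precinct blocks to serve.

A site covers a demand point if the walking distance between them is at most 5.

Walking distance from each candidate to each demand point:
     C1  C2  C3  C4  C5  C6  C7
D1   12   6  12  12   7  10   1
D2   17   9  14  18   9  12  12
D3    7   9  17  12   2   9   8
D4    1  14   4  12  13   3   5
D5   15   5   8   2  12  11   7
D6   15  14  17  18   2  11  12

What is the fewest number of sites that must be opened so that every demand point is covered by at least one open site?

Coverage sets (demand points within 5 of each site):
  D1: {C7}
  D2: {}
  D3: {C5}
  D4: {C1, C3, C6, C7}
  D5: {C2, C4}
  D6: {C5}
No 2 sites suffice: every size-2 union leaves at least one demand point uncovered.
But {D3, D4, D5} covers everything, so the minimum is 3.

3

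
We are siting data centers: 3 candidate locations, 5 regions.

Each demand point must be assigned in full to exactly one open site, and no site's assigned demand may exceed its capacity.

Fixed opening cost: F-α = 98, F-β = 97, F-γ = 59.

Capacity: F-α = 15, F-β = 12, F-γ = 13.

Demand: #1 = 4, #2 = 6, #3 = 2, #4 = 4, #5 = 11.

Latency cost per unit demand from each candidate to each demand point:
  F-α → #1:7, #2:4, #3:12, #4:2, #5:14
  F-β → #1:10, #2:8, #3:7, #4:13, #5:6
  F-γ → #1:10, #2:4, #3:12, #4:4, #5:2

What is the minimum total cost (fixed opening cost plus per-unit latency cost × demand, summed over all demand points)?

263

Open {F-α, F-γ}; cheapest assignment that respects the capacities:
  F-α (cap 15, load 14): #1, #2, #4 — cost 4×7 + 6×4 + 4×2 = 60
  F-γ (cap 13, load 13): #3, #5 — cost 2×12 + 11×2 = 46
  Shipping 106, fixed 157 → total 263.
  Any other capacity-feasible assignment to {F-α, F-γ} ships for at least 106.
Compare {F-α, F-β, F-γ}: its best feasible assignment gives total 350.
Compare {F-α, F-β}: its best feasible assignment gives total 459.
Every other set of open sites that can feasibly serve all demand totals ≥ 350 even under its best assignment. Minimum: 263.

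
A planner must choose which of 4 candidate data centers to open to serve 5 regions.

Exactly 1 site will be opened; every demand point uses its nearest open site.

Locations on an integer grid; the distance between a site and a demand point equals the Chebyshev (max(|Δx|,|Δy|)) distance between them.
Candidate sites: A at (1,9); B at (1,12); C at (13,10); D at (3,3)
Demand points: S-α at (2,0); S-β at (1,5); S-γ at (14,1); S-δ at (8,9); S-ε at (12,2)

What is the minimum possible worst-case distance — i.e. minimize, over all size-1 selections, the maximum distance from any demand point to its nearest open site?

11

Open {D}.
  Farthest demand point is S-γ at distance 11 (to D); all others are ≤ 11.
With {C} the worst case is 12.
With {A} the worst case is 13.
No size-1 selection achieves below 11.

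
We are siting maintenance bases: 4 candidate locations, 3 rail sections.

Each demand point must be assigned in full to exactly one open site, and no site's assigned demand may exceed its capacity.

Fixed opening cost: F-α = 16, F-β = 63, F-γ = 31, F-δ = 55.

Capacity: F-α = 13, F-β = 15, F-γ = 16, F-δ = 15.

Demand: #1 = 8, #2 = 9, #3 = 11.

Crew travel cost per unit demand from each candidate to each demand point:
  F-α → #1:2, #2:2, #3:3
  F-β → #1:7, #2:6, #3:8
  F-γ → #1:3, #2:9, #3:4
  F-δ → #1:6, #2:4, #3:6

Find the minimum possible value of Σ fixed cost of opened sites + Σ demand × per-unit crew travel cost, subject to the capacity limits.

195

Open {F-α, F-γ, F-δ}; cheapest assignment that respects the capacities:
  F-α (cap 13, load 11): #3 — cost 11×3 = 33
  F-γ (cap 16, load 8): #1 — cost 8×3 = 24
  F-δ (cap 15, load 9): #2 — cost 9×4 = 36
  Shipping 93, fixed 102 → total 195.
  Any other capacity-feasible assignment to {F-α, F-γ, F-δ} ships for at least 93.
Compare {F-α, F-β, F-γ}: its best feasible assignment gives total 221.
Compare {F-α, F-β, F-γ, F-δ}: its best feasible assignment gives total 258.
Every other set of open sites that can feasibly serve all demand totals ≥ 221 even under its best assignment. Minimum: 195.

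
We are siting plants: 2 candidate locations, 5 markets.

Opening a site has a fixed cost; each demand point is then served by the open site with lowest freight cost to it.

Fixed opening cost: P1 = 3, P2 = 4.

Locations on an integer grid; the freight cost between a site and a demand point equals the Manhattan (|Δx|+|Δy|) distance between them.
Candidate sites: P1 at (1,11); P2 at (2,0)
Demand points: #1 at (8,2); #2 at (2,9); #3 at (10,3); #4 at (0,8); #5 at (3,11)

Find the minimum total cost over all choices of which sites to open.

35

Open {P1, P2}: assign each demand point to its cheapest open site.
  #1→P2 8, #2→P1 3, #3→P2 11, #4→P1 4, #5→P1 2
  freight cost 28, fixed 7 → total 35.
Compare {P1}: freight cost 42 + fixed 3 = 45.
Compare {P2}: freight cost 50 + fixed 4 = 54.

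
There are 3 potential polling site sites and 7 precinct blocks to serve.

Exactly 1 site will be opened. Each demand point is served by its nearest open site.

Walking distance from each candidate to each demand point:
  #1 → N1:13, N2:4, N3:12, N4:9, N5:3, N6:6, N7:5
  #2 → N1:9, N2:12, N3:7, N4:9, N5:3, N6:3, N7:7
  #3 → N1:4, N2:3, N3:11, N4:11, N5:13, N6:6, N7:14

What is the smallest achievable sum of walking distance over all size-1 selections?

50

Open {#2}.
  N1→#2 9, N2→#2 12, N3→#2 7, N4→#2 9, N5→#2 3, N6→#2 3, N7→#2 7  ⇒ total 50.
Compare {#1}: total 52.
Compare {#3}: total 62.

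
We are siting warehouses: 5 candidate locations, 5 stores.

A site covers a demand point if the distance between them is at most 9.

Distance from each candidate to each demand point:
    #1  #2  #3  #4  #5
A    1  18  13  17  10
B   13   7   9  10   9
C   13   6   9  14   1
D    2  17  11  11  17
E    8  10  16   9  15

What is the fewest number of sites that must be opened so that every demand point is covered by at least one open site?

2

Coverage sets (demand points within 9 of each site):
  A: {#1}
  B: {#2, #3, #5}
  C: {#2, #3, #5}
  D: {#1}
  E: {#1, #4}
No single site covers all 5 demand points.
But {B, E} covers everything, so the minimum is 2.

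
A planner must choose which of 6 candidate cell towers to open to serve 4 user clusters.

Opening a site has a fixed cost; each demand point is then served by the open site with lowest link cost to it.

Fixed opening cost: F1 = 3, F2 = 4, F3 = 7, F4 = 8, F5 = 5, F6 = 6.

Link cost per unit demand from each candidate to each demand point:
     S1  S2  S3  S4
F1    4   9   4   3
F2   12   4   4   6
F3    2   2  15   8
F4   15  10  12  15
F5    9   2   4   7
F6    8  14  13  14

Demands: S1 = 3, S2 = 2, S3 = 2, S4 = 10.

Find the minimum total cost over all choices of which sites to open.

Open {F1, F3}: assign each demand point to its cheapest open site.
  S1→F3 3×2=6, S2→F3 2×2=4, S3→F1 2×4=8, S4→F1 10×3=30
  link cost 48, fixed 10 → total 58.
Compare {F1, F5}: link cost 54 + fixed 8 = 62.
Compare {F1, F2, F3}: link cost 48 + fixed 14 = 62.
Compare {F1, F3, F5}: link cost 48 + fixed 15 = 63.
All other subsets cost ≥ 62. Minimum total cost: 58.

58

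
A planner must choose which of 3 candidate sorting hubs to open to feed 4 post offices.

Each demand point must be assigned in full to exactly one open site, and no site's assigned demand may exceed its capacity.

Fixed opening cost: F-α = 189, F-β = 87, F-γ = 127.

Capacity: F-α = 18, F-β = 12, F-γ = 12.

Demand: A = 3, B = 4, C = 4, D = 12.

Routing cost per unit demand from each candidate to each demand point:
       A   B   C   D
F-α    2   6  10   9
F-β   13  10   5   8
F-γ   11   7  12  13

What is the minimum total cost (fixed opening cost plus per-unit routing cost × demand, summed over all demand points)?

419

Open {F-β, F-γ}; cheapest assignment that respects the capacities:
  F-β (cap 12, load 12): D — cost 12×8 = 96
  F-γ (cap 12, load 11): A, B, C — cost 3×11 + 4×7 + 4×12 = 109
  Shipping 205, fixed 214 → total 419.
  Any other capacity-feasible assignment to {F-β, F-γ} ships for at least 205.
Compare {F-α, F-β}: its best feasible assignment gives total 442.
Compare {F-α, F-γ}: its best feasible assignment gives total 506.
Every other set of open sites that can feasibly serve all demand totals ≥ 442 even under its best assignment. Minimum: 419.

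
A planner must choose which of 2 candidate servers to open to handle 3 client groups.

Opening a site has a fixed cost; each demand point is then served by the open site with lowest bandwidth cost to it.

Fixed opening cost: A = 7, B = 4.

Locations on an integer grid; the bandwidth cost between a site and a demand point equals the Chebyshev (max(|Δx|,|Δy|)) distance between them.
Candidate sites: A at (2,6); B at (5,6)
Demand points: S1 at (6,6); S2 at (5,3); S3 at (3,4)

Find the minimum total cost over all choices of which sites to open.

10

Open {B}: assign each demand point to its cheapest open site.
  S1→B 1, S2→B 3, S3→B 2
  bandwidth cost 6, fixed 4 → total 10.
Compare {A}: bandwidth cost 9 + fixed 7 = 16.
Compare {A, B}: bandwidth cost 6 + fixed 11 = 17.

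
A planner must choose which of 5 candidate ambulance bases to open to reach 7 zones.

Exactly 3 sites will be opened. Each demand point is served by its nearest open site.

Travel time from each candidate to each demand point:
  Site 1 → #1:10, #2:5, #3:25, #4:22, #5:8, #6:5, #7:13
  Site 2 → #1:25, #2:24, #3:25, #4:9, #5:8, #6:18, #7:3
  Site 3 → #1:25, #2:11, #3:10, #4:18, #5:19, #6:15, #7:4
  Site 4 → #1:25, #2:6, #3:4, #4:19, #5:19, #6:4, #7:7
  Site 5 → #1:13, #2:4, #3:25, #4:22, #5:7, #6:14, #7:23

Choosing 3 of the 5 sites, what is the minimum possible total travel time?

43

Open {Site 1, Site 2, Site 4}.
  #1→Site 1 10, #2→Site 1 5, #3→Site 4 4, #4→Site 2 9, #5→Site 1 8, #6→Site 4 4, #7→Site 2 3  ⇒ total 43.
Compare {Site 2, Site 4, Site 5}: total 44.
Compare {Site 1, Site 2, Site 3}: total 50.
No size-3 selection does better; minimum is 43.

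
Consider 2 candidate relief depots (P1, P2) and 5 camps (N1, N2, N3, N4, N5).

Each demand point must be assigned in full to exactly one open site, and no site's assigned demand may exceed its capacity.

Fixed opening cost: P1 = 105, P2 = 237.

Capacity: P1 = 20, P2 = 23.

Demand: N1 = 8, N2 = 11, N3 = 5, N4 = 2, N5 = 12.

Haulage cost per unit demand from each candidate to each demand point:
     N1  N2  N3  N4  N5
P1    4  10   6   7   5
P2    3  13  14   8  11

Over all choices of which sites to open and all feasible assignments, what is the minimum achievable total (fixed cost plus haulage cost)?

613

Open {P1, P2}; cheapest assignment that respects the capacities:
  P1 (cap 20, load 19): N3, N4, N5 — cost 5×6 + 2×7 + 12×5 = 104
  P2 (cap 23, load 19): N1, N2 — cost 8×3 + 11×13 = 167
  Shipping 271, fixed 342 → total 613.
  Any other capacity-feasible assignment to {P1, P2} ships for at least 271.
Total demand is 38 and no other set of sites has combined capacity ≥ 38, so {P1, P2} is the only feasible choice of open sites. Minimum: 613.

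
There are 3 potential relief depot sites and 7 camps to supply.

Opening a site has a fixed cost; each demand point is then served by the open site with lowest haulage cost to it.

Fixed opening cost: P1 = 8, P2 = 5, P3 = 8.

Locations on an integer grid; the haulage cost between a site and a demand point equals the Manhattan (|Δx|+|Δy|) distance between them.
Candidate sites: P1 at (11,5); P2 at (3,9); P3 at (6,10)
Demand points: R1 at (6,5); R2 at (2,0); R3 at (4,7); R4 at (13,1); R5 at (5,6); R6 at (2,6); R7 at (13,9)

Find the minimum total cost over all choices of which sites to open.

Open {P1, P2}: assign each demand point to its cheapest open site.
  R1→P1 5, R2→P2 10, R3→P2 3, R4→P1 6, R5→P2 5, R6→P2 4, R7→P1 6
  haulage cost 39, fixed 13 → total 52.
Compare {P1, P2, P3}: haulage cost 39 + fixed 21 = 60.
Compare {P2}: haulage cost 57 + fixed 5 = 62.
Compare {P2, P3}: haulage cost 51 + fixed 13 = 64.
All other subsets cost ≥ 60. Minimum total cost: 52.

52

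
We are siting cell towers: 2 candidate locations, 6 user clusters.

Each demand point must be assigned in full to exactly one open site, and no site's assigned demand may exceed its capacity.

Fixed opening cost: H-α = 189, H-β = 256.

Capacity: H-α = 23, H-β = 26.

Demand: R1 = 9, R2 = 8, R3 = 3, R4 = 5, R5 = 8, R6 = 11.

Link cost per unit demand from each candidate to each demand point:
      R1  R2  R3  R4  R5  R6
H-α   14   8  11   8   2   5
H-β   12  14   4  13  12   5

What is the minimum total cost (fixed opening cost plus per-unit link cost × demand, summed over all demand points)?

740

Open {H-α, H-β}; cheapest assignment that respects the capacities:
  H-α (cap 23, load 21): R2, R4, R5 — cost 8×8 + 5×8 + 8×2 = 120
  H-β (cap 26, load 23): R1, R3, R6 — cost 9×12 + 3×4 + 11×5 = 175
  Shipping 295, fixed 445 → total 740.
  Any other capacity-feasible assignment to {H-α, H-β} ships for at least 295.
Total demand is 44 and no other set of sites has combined capacity ≥ 44, so {H-α, H-β} is the only feasible choice of open sites. Minimum: 740.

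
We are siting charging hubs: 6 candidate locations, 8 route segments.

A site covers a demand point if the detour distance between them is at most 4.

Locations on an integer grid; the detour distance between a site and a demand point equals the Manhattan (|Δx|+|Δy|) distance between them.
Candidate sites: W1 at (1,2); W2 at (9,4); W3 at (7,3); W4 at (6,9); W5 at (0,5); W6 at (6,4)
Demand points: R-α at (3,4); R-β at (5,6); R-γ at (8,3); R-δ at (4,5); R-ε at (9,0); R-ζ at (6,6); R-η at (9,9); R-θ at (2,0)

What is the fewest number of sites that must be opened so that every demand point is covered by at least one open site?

Coverage sets (demand points within 4 of each site):
  W1: {R-α, R-θ}
  W2: {R-γ, R-ε}
  W3: {R-γ, R-ζ}
  W4: {R-β, R-ζ, R-η}
  W5: {R-α, R-δ}
  W6: {R-α, R-β, R-γ, R-δ, R-ζ}
No 3 sites suffice: every size-3 union leaves at least one demand point uncovered.
But {W1, W2, W4, W5} covers everything, so the minimum is 4.

4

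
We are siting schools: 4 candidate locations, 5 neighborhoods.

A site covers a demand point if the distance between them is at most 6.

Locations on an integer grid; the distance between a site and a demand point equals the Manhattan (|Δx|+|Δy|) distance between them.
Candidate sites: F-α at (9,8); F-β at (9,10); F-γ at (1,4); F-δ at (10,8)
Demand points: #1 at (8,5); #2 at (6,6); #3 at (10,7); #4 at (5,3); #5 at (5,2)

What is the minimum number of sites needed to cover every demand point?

2

Coverage sets (demand points within 6 of each site):
  F-α: {#1, #2, #3}
  F-β: {#1, #3}
  F-γ: {#4, #5}
  F-δ: {#1, #2, #3}
No single site covers all 5 demand points.
But {F-α, F-γ} covers everything, so the minimum is 2.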